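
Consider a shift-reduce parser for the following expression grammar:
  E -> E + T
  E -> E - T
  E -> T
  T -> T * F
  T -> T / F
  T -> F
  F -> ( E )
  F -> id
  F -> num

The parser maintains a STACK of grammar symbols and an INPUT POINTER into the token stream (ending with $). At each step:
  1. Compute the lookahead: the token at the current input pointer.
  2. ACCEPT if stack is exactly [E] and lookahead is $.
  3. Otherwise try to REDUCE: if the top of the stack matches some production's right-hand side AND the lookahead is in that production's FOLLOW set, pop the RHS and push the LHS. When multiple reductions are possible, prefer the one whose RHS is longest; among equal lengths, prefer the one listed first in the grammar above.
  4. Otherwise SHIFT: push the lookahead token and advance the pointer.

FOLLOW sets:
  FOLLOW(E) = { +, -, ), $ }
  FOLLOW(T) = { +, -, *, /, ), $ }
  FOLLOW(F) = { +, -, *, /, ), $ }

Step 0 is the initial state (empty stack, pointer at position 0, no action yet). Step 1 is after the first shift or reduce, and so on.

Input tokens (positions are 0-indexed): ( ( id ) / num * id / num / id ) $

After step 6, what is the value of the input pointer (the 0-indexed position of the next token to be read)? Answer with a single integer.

Step 1: shift (. Stack=[(] ptr=1 lookahead=( remaining=[( id ) / num * id / num / id ) $]
Step 2: shift (. Stack=[( (] ptr=2 lookahead=id remaining=[id ) / num * id / num / id ) $]
Step 3: shift id. Stack=[( ( id] ptr=3 lookahead=) remaining=[) / num * id / num / id ) $]
Step 4: reduce F->id. Stack=[( ( F] ptr=3 lookahead=) remaining=[) / num * id / num / id ) $]
Step 5: reduce T->F. Stack=[( ( T] ptr=3 lookahead=) remaining=[) / num * id / num / id ) $]
Step 6: reduce E->T. Stack=[( ( E] ptr=3 lookahead=) remaining=[) / num * id / num / id ) $]

Answer: 3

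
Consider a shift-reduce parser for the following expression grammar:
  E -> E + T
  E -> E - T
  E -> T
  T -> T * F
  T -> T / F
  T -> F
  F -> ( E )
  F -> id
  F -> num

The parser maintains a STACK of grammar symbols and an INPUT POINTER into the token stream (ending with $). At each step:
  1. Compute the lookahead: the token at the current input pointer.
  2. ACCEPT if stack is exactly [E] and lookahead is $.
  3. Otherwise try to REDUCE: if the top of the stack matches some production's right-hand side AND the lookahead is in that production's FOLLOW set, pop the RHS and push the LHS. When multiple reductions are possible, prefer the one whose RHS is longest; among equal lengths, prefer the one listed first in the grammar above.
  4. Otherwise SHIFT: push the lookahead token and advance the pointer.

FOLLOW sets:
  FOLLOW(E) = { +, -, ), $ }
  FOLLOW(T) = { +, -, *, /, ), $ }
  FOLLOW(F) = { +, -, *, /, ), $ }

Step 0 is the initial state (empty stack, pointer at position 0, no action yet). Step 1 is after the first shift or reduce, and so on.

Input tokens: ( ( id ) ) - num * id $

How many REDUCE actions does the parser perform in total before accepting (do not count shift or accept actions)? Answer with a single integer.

Step 1: shift (. Stack=[(] ptr=1 lookahead=( remaining=[( id ) ) - num * id $]
Step 2: shift (. Stack=[( (] ptr=2 lookahead=id remaining=[id ) ) - num * id $]
Step 3: shift id. Stack=[( ( id] ptr=3 lookahead=) remaining=[) ) - num * id $]
Step 4: reduce F->id. Stack=[( ( F] ptr=3 lookahead=) remaining=[) ) - num * id $]
Step 5: reduce T->F. Stack=[( ( T] ptr=3 lookahead=) remaining=[) ) - num * id $]
Step 6: reduce E->T. Stack=[( ( E] ptr=3 lookahead=) remaining=[) ) - num * id $]
Step 7: shift ). Stack=[( ( E )] ptr=4 lookahead=) remaining=[) - num * id $]
Step 8: reduce F->( E ). Stack=[( F] ptr=4 lookahead=) remaining=[) - num * id $]
Step 9: reduce T->F. Stack=[( T] ptr=4 lookahead=) remaining=[) - num * id $]
Step 10: reduce E->T. Stack=[( E] ptr=4 lookahead=) remaining=[) - num * id $]
Step 11: shift ). Stack=[( E )] ptr=5 lookahead=- remaining=[- num * id $]
Step 12: reduce F->( E ). Stack=[F] ptr=5 lookahead=- remaining=[- num * id $]
Step 13: reduce T->F. Stack=[T] ptr=5 lookahead=- remaining=[- num * id $]
Step 14: reduce E->T. Stack=[E] ptr=5 lookahead=- remaining=[- num * id $]
Step 15: shift -. Stack=[E -] ptr=6 lookahead=num remaining=[num * id $]
Step 16: shift num. Stack=[E - num] ptr=7 lookahead=* remaining=[* id $]
Step 17: reduce F->num. Stack=[E - F] ptr=7 lookahead=* remaining=[* id $]
Step 18: reduce T->F. Stack=[E - T] ptr=7 lookahead=* remaining=[* id $]
Step 19: shift *. Stack=[E - T *] ptr=8 lookahead=id remaining=[id $]
Step 20: shift id. Stack=[E - T * id] ptr=9 lookahead=$ remaining=[$]
Step 21: reduce F->id. Stack=[E - T * F] ptr=9 lookahead=$ remaining=[$]
Step 22: reduce T->T * F. Stack=[E - T] ptr=9 lookahead=$ remaining=[$]
Step 23: reduce E->E - T. Stack=[E] ptr=9 lookahead=$ remaining=[$]
Step 24: accept. Stack=[E] ptr=9 lookahead=$ remaining=[$]

Answer: 14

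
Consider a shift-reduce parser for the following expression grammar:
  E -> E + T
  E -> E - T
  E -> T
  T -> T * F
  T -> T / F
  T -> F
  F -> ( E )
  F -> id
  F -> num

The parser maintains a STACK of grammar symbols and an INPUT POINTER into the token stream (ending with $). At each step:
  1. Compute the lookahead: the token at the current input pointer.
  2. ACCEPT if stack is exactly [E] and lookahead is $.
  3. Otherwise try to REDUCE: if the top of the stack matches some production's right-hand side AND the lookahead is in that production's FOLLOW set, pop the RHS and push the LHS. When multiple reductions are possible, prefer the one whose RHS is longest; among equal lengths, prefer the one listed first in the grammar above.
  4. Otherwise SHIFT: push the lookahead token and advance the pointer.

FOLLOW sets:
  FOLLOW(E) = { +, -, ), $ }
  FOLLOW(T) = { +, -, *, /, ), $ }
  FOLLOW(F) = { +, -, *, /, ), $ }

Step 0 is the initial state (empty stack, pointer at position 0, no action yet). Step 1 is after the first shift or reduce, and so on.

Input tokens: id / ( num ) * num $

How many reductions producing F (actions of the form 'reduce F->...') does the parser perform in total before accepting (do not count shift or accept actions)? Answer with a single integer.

Answer: 4

Derivation:
Step 1: shift id. Stack=[id] ptr=1 lookahead=/ remaining=[/ ( num ) * num $]
Step 2: reduce F->id. Stack=[F] ptr=1 lookahead=/ remaining=[/ ( num ) * num $]
Step 3: reduce T->F. Stack=[T] ptr=1 lookahead=/ remaining=[/ ( num ) * num $]
Step 4: shift /. Stack=[T /] ptr=2 lookahead=( remaining=[( num ) * num $]
Step 5: shift (. Stack=[T / (] ptr=3 lookahead=num remaining=[num ) * num $]
Step 6: shift num. Stack=[T / ( num] ptr=4 lookahead=) remaining=[) * num $]
Step 7: reduce F->num. Stack=[T / ( F] ptr=4 lookahead=) remaining=[) * num $]
Step 8: reduce T->F. Stack=[T / ( T] ptr=4 lookahead=) remaining=[) * num $]
Step 9: reduce E->T. Stack=[T / ( E] ptr=4 lookahead=) remaining=[) * num $]
Step 10: shift ). Stack=[T / ( E )] ptr=5 lookahead=* remaining=[* num $]
Step 11: reduce F->( E ). Stack=[T / F] ptr=5 lookahead=* remaining=[* num $]
Step 12: reduce T->T / F. Stack=[T] ptr=5 lookahead=* remaining=[* num $]
Step 13: shift *. Stack=[T *] ptr=6 lookahead=num remaining=[num $]
Step 14: shift num. Stack=[T * num] ptr=7 lookahead=$ remaining=[$]
Step 15: reduce F->num. Stack=[T * F] ptr=7 lookahead=$ remaining=[$]
Step 16: reduce T->T * F. Stack=[T] ptr=7 lookahead=$ remaining=[$]
Step 17: reduce E->T. Stack=[E] ptr=7 lookahead=$ remaining=[$]
Step 18: accept. Stack=[E] ptr=7 lookahead=$ remaining=[$]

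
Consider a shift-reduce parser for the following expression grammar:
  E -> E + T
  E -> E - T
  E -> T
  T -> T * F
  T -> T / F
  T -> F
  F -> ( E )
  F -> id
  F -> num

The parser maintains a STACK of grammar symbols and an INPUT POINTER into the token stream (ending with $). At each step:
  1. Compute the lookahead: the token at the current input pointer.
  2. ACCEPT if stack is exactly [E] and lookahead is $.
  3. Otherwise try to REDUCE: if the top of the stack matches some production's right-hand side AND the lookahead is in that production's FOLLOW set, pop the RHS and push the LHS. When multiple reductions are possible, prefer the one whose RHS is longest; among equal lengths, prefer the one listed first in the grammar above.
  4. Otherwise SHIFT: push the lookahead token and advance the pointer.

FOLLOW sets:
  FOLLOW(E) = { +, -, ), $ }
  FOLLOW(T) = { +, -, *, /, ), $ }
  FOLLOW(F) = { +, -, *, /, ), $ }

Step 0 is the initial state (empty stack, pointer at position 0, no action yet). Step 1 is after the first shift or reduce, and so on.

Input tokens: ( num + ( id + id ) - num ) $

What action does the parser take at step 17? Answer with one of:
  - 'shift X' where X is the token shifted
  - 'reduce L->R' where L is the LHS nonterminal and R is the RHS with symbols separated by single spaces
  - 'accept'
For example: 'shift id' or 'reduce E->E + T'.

Answer: shift )

Derivation:
Step 1: shift (. Stack=[(] ptr=1 lookahead=num remaining=[num + ( id + id ) - num ) $]
Step 2: shift num. Stack=[( num] ptr=2 lookahead=+ remaining=[+ ( id + id ) - num ) $]
Step 3: reduce F->num. Stack=[( F] ptr=2 lookahead=+ remaining=[+ ( id + id ) - num ) $]
Step 4: reduce T->F. Stack=[( T] ptr=2 lookahead=+ remaining=[+ ( id + id ) - num ) $]
Step 5: reduce E->T. Stack=[( E] ptr=2 lookahead=+ remaining=[+ ( id + id ) - num ) $]
Step 6: shift +. Stack=[( E +] ptr=3 lookahead=( remaining=[( id + id ) - num ) $]
Step 7: shift (. Stack=[( E + (] ptr=4 lookahead=id remaining=[id + id ) - num ) $]
Step 8: shift id. Stack=[( E + ( id] ptr=5 lookahead=+ remaining=[+ id ) - num ) $]
Step 9: reduce F->id. Stack=[( E + ( F] ptr=5 lookahead=+ remaining=[+ id ) - num ) $]
Step 10: reduce T->F. Stack=[( E + ( T] ptr=5 lookahead=+ remaining=[+ id ) - num ) $]
Step 11: reduce E->T. Stack=[( E + ( E] ptr=5 lookahead=+ remaining=[+ id ) - num ) $]
Step 12: shift +. Stack=[( E + ( E +] ptr=6 lookahead=id remaining=[id ) - num ) $]
Step 13: shift id. Stack=[( E + ( E + id] ptr=7 lookahead=) remaining=[) - num ) $]
Step 14: reduce F->id. Stack=[( E + ( E + F] ptr=7 lookahead=) remaining=[) - num ) $]
Step 15: reduce T->F. Stack=[( E + ( E + T] ptr=7 lookahead=) remaining=[) - num ) $]
Step 16: reduce E->E + T. Stack=[( E + ( E] ptr=7 lookahead=) remaining=[) - num ) $]
Step 17: shift ). Stack=[( E + ( E )] ptr=8 lookahead=- remaining=[- num ) $]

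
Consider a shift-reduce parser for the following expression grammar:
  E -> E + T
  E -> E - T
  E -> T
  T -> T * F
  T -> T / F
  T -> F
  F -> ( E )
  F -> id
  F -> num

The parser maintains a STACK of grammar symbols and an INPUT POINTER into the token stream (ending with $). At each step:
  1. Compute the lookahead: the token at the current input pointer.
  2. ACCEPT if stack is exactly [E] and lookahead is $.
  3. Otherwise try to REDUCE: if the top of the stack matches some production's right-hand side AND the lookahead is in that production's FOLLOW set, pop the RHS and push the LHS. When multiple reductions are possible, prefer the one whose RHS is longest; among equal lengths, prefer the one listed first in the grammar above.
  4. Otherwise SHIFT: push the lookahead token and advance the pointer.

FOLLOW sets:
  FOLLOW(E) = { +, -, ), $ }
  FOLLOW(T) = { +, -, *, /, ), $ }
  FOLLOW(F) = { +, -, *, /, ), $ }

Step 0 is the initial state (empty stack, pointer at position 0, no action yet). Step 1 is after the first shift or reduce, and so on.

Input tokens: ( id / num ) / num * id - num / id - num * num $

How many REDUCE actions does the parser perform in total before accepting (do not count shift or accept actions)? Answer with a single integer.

Step 1: shift (. Stack=[(] ptr=1 lookahead=id remaining=[id / num ) / num * id - num / id - num * num $]
Step 2: shift id. Stack=[( id] ptr=2 lookahead=/ remaining=[/ num ) / num * id - num / id - num * num $]
Step 3: reduce F->id. Stack=[( F] ptr=2 lookahead=/ remaining=[/ num ) / num * id - num / id - num * num $]
Step 4: reduce T->F. Stack=[( T] ptr=2 lookahead=/ remaining=[/ num ) / num * id - num / id - num * num $]
Step 5: shift /. Stack=[( T /] ptr=3 lookahead=num remaining=[num ) / num * id - num / id - num * num $]
Step 6: shift num. Stack=[( T / num] ptr=4 lookahead=) remaining=[) / num * id - num / id - num * num $]
Step 7: reduce F->num. Stack=[( T / F] ptr=4 lookahead=) remaining=[) / num * id - num / id - num * num $]
Step 8: reduce T->T / F. Stack=[( T] ptr=4 lookahead=) remaining=[) / num * id - num / id - num * num $]
Step 9: reduce E->T. Stack=[( E] ptr=4 lookahead=) remaining=[) / num * id - num / id - num * num $]
Step 10: shift ). Stack=[( E )] ptr=5 lookahead=/ remaining=[/ num * id - num / id - num * num $]
Step 11: reduce F->( E ). Stack=[F] ptr=5 lookahead=/ remaining=[/ num * id - num / id - num * num $]
Step 12: reduce T->F. Stack=[T] ptr=5 lookahead=/ remaining=[/ num * id - num / id - num * num $]
Step 13: shift /. Stack=[T /] ptr=6 lookahead=num remaining=[num * id - num / id - num * num $]
Step 14: shift num. Stack=[T / num] ptr=7 lookahead=* remaining=[* id - num / id - num * num $]
Step 15: reduce F->num. Stack=[T / F] ptr=7 lookahead=* remaining=[* id - num / id - num * num $]
Step 16: reduce T->T / F. Stack=[T] ptr=7 lookahead=* remaining=[* id - num / id - num * num $]
Step 17: shift *. Stack=[T *] ptr=8 lookahead=id remaining=[id - num / id - num * num $]
Step 18: shift id. Stack=[T * id] ptr=9 lookahead=- remaining=[- num / id - num * num $]
Step 19: reduce F->id. Stack=[T * F] ptr=9 lookahead=- remaining=[- num / id - num * num $]
Step 20: reduce T->T * F. Stack=[T] ptr=9 lookahead=- remaining=[- num / id - num * num $]
Step 21: reduce E->T. Stack=[E] ptr=9 lookahead=- remaining=[- num / id - num * num $]
Step 22: shift -. Stack=[E -] ptr=10 lookahead=num remaining=[num / id - num * num $]
Step 23: shift num. Stack=[E - num] ptr=11 lookahead=/ remaining=[/ id - num * num $]
Step 24: reduce F->num. Stack=[E - F] ptr=11 lookahead=/ remaining=[/ id - num * num $]
Step 25: reduce T->F. Stack=[E - T] ptr=11 lookahead=/ remaining=[/ id - num * num $]
Step 26: shift /. Stack=[E - T /] ptr=12 lookahead=id remaining=[id - num * num $]
Step 27: shift id. Stack=[E - T / id] ptr=13 lookahead=- remaining=[- num * num $]
Step 28: reduce F->id. Stack=[E - T / F] ptr=13 lookahead=- remaining=[- num * num $]
Step 29: reduce T->T / F. Stack=[E - T] ptr=13 lookahead=- remaining=[- num * num $]
Step 30: reduce E->E - T. Stack=[E] ptr=13 lookahead=- remaining=[- num * num $]
Step 31: shift -. Stack=[E -] ptr=14 lookahead=num remaining=[num * num $]
Step 32: shift num. Stack=[E - num] ptr=15 lookahead=* remaining=[* num $]
Step 33: reduce F->num. Stack=[E - F] ptr=15 lookahead=* remaining=[* num $]
Step 34: reduce T->F. Stack=[E - T] ptr=15 lookahead=* remaining=[* num $]
Step 35: shift *. Stack=[E - T *] ptr=16 lookahead=num remaining=[num $]
Step 36: shift num. Stack=[E - T * num] ptr=17 lookahead=$ remaining=[$]
Step 37: reduce F->num. Stack=[E - T * F] ptr=17 lookahead=$ remaining=[$]
Step 38: reduce T->T * F. Stack=[E - T] ptr=17 lookahead=$ remaining=[$]
Step 39: reduce E->E - T. Stack=[E] ptr=17 lookahead=$ remaining=[$]
Step 40: accept. Stack=[E] ptr=17 lookahead=$ remaining=[$]

Answer: 22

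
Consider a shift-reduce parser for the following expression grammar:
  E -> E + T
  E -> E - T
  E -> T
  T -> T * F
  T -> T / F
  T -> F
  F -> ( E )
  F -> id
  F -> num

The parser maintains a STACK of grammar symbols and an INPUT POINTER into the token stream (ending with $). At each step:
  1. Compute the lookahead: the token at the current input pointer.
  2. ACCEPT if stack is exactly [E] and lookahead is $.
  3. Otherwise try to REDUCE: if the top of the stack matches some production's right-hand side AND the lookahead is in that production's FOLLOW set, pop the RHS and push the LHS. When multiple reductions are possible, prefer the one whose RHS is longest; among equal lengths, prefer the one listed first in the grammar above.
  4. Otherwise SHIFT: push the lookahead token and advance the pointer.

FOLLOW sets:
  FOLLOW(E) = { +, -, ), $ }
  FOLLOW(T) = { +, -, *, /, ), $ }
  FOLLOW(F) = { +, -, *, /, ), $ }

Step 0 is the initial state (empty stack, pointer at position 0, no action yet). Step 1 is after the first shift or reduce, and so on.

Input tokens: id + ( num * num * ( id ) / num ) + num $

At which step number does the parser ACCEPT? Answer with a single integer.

Answer: 37

Derivation:
Step 1: shift id. Stack=[id] ptr=1 lookahead=+ remaining=[+ ( num * num * ( id ) / num ) + num $]
Step 2: reduce F->id. Stack=[F] ptr=1 lookahead=+ remaining=[+ ( num * num * ( id ) / num ) + num $]
Step 3: reduce T->F. Stack=[T] ptr=1 lookahead=+ remaining=[+ ( num * num * ( id ) / num ) + num $]
Step 4: reduce E->T. Stack=[E] ptr=1 lookahead=+ remaining=[+ ( num * num * ( id ) / num ) + num $]
Step 5: shift +. Stack=[E +] ptr=2 lookahead=( remaining=[( num * num * ( id ) / num ) + num $]
Step 6: shift (. Stack=[E + (] ptr=3 lookahead=num remaining=[num * num * ( id ) / num ) + num $]
Step 7: shift num. Stack=[E + ( num] ptr=4 lookahead=* remaining=[* num * ( id ) / num ) + num $]
Step 8: reduce F->num. Stack=[E + ( F] ptr=4 lookahead=* remaining=[* num * ( id ) / num ) + num $]
Step 9: reduce T->F. Stack=[E + ( T] ptr=4 lookahead=* remaining=[* num * ( id ) / num ) + num $]
Step 10: shift *. Stack=[E + ( T *] ptr=5 lookahead=num remaining=[num * ( id ) / num ) + num $]
Step 11: shift num. Stack=[E + ( T * num] ptr=6 lookahead=* remaining=[* ( id ) / num ) + num $]
Step 12: reduce F->num. Stack=[E + ( T * F] ptr=6 lookahead=* remaining=[* ( id ) / num ) + num $]
Step 13: reduce T->T * F. Stack=[E + ( T] ptr=6 lookahead=* remaining=[* ( id ) / num ) + num $]
Step 14: shift *. Stack=[E + ( T *] ptr=7 lookahead=( remaining=[( id ) / num ) + num $]
Step 15: shift (. Stack=[E + ( T * (] ptr=8 lookahead=id remaining=[id ) / num ) + num $]
Step 16: shift id. Stack=[E + ( T * ( id] ptr=9 lookahead=) remaining=[) / num ) + num $]
Step 17: reduce F->id. Stack=[E + ( T * ( F] ptr=9 lookahead=) remaining=[) / num ) + num $]
Step 18: reduce T->F. Stack=[E + ( T * ( T] ptr=9 lookahead=) remaining=[) / num ) + num $]
Step 19: reduce E->T. Stack=[E + ( T * ( E] ptr=9 lookahead=) remaining=[) / num ) + num $]
Step 20: shift ). Stack=[E + ( T * ( E )] ptr=10 lookahead=/ remaining=[/ num ) + num $]
Step 21: reduce F->( E ). Stack=[E + ( T * F] ptr=10 lookahead=/ remaining=[/ num ) + num $]
Step 22: reduce T->T * F. Stack=[E + ( T] ptr=10 lookahead=/ remaining=[/ num ) + num $]
Step 23: shift /. Stack=[E + ( T /] ptr=11 lookahead=num remaining=[num ) + num $]
Step 24: shift num. Stack=[E + ( T / num] ptr=12 lookahead=) remaining=[) + num $]
Step 25: reduce F->num. Stack=[E + ( T / F] ptr=12 lookahead=) remaining=[) + num $]
Step 26: reduce T->T / F. Stack=[E + ( T] ptr=12 lookahead=) remaining=[) + num $]
Step 27: reduce E->T. Stack=[E + ( E] ptr=12 lookahead=) remaining=[) + num $]
Step 28: shift ). Stack=[E + ( E )] ptr=13 lookahead=+ remaining=[+ num $]
Step 29: reduce F->( E ). Stack=[E + F] ptr=13 lookahead=+ remaining=[+ num $]
Step 30: reduce T->F. Stack=[E + T] ptr=13 lookahead=+ remaining=[+ num $]
Step 31: reduce E->E + T. Stack=[E] ptr=13 lookahead=+ remaining=[+ num $]
Step 32: shift +. Stack=[E +] ptr=14 lookahead=num remaining=[num $]
Step 33: shift num. Stack=[E + num] ptr=15 lookahead=$ remaining=[$]
Step 34: reduce F->num. Stack=[E + F] ptr=15 lookahead=$ remaining=[$]
Step 35: reduce T->F. Stack=[E + T] ptr=15 lookahead=$ remaining=[$]
Step 36: reduce E->E + T. Stack=[E] ptr=15 lookahead=$ remaining=[$]
Step 37: accept. Stack=[E] ptr=15 lookahead=$ remaining=[$]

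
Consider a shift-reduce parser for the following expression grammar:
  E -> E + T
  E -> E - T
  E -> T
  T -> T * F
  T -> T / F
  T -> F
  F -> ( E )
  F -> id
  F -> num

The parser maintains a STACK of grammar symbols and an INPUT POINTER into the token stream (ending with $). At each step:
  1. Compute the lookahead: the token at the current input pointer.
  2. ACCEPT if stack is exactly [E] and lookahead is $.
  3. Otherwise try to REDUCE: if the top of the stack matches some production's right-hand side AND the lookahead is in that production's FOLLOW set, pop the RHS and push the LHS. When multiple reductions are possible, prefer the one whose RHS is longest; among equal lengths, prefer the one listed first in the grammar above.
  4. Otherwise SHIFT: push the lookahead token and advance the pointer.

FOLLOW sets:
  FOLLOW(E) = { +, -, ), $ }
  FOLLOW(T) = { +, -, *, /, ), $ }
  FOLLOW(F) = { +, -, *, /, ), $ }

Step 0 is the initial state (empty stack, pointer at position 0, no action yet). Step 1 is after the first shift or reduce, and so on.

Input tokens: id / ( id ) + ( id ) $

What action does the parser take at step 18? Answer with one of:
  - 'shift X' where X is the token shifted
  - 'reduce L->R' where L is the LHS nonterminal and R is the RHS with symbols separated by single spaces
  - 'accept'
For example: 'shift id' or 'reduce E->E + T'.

Step 1: shift id. Stack=[id] ptr=1 lookahead=/ remaining=[/ ( id ) + ( id ) $]
Step 2: reduce F->id. Stack=[F] ptr=1 lookahead=/ remaining=[/ ( id ) + ( id ) $]
Step 3: reduce T->F. Stack=[T] ptr=1 lookahead=/ remaining=[/ ( id ) + ( id ) $]
Step 4: shift /. Stack=[T /] ptr=2 lookahead=( remaining=[( id ) + ( id ) $]
Step 5: shift (. Stack=[T / (] ptr=3 lookahead=id remaining=[id ) + ( id ) $]
Step 6: shift id. Stack=[T / ( id] ptr=4 lookahead=) remaining=[) + ( id ) $]
Step 7: reduce F->id. Stack=[T / ( F] ptr=4 lookahead=) remaining=[) + ( id ) $]
Step 8: reduce T->F. Stack=[T / ( T] ptr=4 lookahead=) remaining=[) + ( id ) $]
Step 9: reduce E->T. Stack=[T / ( E] ptr=4 lookahead=) remaining=[) + ( id ) $]
Step 10: shift ). Stack=[T / ( E )] ptr=5 lookahead=+ remaining=[+ ( id ) $]
Step 11: reduce F->( E ). Stack=[T / F] ptr=5 lookahead=+ remaining=[+ ( id ) $]
Step 12: reduce T->T / F. Stack=[T] ptr=5 lookahead=+ remaining=[+ ( id ) $]
Step 13: reduce E->T. Stack=[E] ptr=5 lookahead=+ remaining=[+ ( id ) $]
Step 14: shift +. Stack=[E +] ptr=6 lookahead=( remaining=[( id ) $]
Step 15: shift (. Stack=[E + (] ptr=7 lookahead=id remaining=[id ) $]
Step 16: shift id. Stack=[E + ( id] ptr=8 lookahead=) remaining=[) $]
Step 17: reduce F->id. Stack=[E + ( F] ptr=8 lookahead=) remaining=[) $]
Step 18: reduce T->F. Stack=[E + ( T] ptr=8 lookahead=) remaining=[) $]

Answer: reduce T->F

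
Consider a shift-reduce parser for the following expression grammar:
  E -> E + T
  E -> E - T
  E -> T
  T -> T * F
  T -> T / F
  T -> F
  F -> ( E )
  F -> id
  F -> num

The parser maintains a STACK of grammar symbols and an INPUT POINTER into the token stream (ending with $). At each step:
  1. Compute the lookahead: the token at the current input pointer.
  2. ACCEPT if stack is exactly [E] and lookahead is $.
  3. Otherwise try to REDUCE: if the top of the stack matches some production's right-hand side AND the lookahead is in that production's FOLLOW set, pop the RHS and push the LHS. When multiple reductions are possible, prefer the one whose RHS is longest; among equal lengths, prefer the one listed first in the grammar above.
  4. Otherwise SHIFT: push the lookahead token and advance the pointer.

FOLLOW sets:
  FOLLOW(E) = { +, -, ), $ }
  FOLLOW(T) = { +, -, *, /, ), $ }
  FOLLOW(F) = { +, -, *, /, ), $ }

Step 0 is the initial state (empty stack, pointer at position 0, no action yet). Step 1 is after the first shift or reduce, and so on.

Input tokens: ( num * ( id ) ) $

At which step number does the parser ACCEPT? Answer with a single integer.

Answer: 19

Derivation:
Step 1: shift (. Stack=[(] ptr=1 lookahead=num remaining=[num * ( id ) ) $]
Step 2: shift num. Stack=[( num] ptr=2 lookahead=* remaining=[* ( id ) ) $]
Step 3: reduce F->num. Stack=[( F] ptr=2 lookahead=* remaining=[* ( id ) ) $]
Step 4: reduce T->F. Stack=[( T] ptr=2 lookahead=* remaining=[* ( id ) ) $]
Step 5: shift *. Stack=[( T *] ptr=3 lookahead=( remaining=[( id ) ) $]
Step 6: shift (. Stack=[( T * (] ptr=4 lookahead=id remaining=[id ) ) $]
Step 7: shift id. Stack=[( T * ( id] ptr=5 lookahead=) remaining=[) ) $]
Step 8: reduce F->id. Stack=[( T * ( F] ptr=5 lookahead=) remaining=[) ) $]
Step 9: reduce T->F. Stack=[( T * ( T] ptr=5 lookahead=) remaining=[) ) $]
Step 10: reduce E->T. Stack=[( T * ( E] ptr=5 lookahead=) remaining=[) ) $]
Step 11: shift ). Stack=[( T * ( E )] ptr=6 lookahead=) remaining=[) $]
Step 12: reduce F->( E ). Stack=[( T * F] ptr=6 lookahead=) remaining=[) $]
Step 13: reduce T->T * F. Stack=[( T] ptr=6 lookahead=) remaining=[) $]
Step 14: reduce E->T. Stack=[( E] ptr=6 lookahead=) remaining=[) $]
Step 15: shift ). Stack=[( E )] ptr=7 lookahead=$ remaining=[$]
Step 16: reduce F->( E ). Stack=[F] ptr=7 lookahead=$ remaining=[$]
Step 17: reduce T->F. Stack=[T] ptr=7 lookahead=$ remaining=[$]
Step 18: reduce E->T. Stack=[E] ptr=7 lookahead=$ remaining=[$]
Step 19: accept. Stack=[E] ptr=7 lookahead=$ remaining=[$]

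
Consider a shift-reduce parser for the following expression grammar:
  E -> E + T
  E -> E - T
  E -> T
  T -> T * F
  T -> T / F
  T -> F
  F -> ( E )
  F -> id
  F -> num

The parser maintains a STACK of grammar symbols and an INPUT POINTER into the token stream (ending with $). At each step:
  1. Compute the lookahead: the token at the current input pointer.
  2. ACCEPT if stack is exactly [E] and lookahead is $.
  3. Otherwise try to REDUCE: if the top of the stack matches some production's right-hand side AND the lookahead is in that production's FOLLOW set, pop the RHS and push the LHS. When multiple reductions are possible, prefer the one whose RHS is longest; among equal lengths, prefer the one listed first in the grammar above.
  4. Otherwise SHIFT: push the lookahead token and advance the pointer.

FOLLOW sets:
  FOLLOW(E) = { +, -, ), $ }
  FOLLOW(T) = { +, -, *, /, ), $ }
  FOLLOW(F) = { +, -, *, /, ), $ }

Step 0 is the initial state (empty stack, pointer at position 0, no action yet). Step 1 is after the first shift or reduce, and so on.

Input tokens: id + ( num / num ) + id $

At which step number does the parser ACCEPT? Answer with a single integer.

Answer: 24

Derivation:
Step 1: shift id. Stack=[id] ptr=1 lookahead=+ remaining=[+ ( num / num ) + id $]
Step 2: reduce F->id. Stack=[F] ptr=1 lookahead=+ remaining=[+ ( num / num ) + id $]
Step 3: reduce T->F. Stack=[T] ptr=1 lookahead=+ remaining=[+ ( num / num ) + id $]
Step 4: reduce E->T. Stack=[E] ptr=1 lookahead=+ remaining=[+ ( num / num ) + id $]
Step 5: shift +. Stack=[E +] ptr=2 lookahead=( remaining=[( num / num ) + id $]
Step 6: shift (. Stack=[E + (] ptr=3 lookahead=num remaining=[num / num ) + id $]
Step 7: shift num. Stack=[E + ( num] ptr=4 lookahead=/ remaining=[/ num ) + id $]
Step 8: reduce F->num. Stack=[E + ( F] ptr=4 lookahead=/ remaining=[/ num ) + id $]
Step 9: reduce T->F. Stack=[E + ( T] ptr=4 lookahead=/ remaining=[/ num ) + id $]
Step 10: shift /. Stack=[E + ( T /] ptr=5 lookahead=num remaining=[num ) + id $]
Step 11: shift num. Stack=[E + ( T / num] ptr=6 lookahead=) remaining=[) + id $]
Step 12: reduce F->num. Stack=[E + ( T / F] ptr=6 lookahead=) remaining=[) + id $]
Step 13: reduce T->T / F. Stack=[E + ( T] ptr=6 lookahead=) remaining=[) + id $]
Step 14: reduce E->T. Stack=[E + ( E] ptr=6 lookahead=) remaining=[) + id $]
Step 15: shift ). Stack=[E + ( E )] ptr=7 lookahead=+ remaining=[+ id $]
Step 16: reduce F->( E ). Stack=[E + F] ptr=7 lookahead=+ remaining=[+ id $]
Step 17: reduce T->F. Stack=[E + T] ptr=7 lookahead=+ remaining=[+ id $]
Step 18: reduce E->E + T. Stack=[E] ptr=7 lookahead=+ remaining=[+ id $]
Step 19: shift +. Stack=[E +] ptr=8 lookahead=id remaining=[id $]
Step 20: shift id. Stack=[E + id] ptr=9 lookahead=$ remaining=[$]
Step 21: reduce F->id. Stack=[E + F] ptr=9 lookahead=$ remaining=[$]
Step 22: reduce T->F. Stack=[E + T] ptr=9 lookahead=$ remaining=[$]
Step 23: reduce E->E + T. Stack=[E] ptr=9 lookahead=$ remaining=[$]
Step 24: accept. Stack=[E] ptr=9 lookahead=$ remaining=[$]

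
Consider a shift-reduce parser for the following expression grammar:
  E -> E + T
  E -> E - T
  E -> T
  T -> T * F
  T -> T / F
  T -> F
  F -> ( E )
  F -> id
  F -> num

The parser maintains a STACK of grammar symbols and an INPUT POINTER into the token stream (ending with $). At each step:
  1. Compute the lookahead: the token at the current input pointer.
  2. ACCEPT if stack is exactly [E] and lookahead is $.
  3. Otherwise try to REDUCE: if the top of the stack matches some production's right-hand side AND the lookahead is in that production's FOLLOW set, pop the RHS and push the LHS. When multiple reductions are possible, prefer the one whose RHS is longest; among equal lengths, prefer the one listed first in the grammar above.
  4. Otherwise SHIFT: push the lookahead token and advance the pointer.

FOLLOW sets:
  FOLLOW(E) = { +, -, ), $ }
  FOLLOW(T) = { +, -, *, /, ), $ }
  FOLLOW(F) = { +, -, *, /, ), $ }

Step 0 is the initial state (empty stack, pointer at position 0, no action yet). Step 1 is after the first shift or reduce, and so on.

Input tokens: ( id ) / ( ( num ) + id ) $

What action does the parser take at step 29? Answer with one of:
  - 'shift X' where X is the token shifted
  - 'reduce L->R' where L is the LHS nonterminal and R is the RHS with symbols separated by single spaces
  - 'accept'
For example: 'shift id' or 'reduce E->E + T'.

Answer: accept

Derivation:
Step 1: shift (. Stack=[(] ptr=1 lookahead=id remaining=[id ) / ( ( num ) + id ) $]
Step 2: shift id. Stack=[( id] ptr=2 lookahead=) remaining=[) / ( ( num ) + id ) $]
Step 3: reduce F->id. Stack=[( F] ptr=2 lookahead=) remaining=[) / ( ( num ) + id ) $]
Step 4: reduce T->F. Stack=[( T] ptr=2 lookahead=) remaining=[) / ( ( num ) + id ) $]
Step 5: reduce E->T. Stack=[( E] ptr=2 lookahead=) remaining=[) / ( ( num ) + id ) $]
Step 6: shift ). Stack=[( E )] ptr=3 lookahead=/ remaining=[/ ( ( num ) + id ) $]
Step 7: reduce F->( E ). Stack=[F] ptr=3 lookahead=/ remaining=[/ ( ( num ) + id ) $]
Step 8: reduce T->F. Stack=[T] ptr=3 lookahead=/ remaining=[/ ( ( num ) + id ) $]
Step 9: shift /. Stack=[T /] ptr=4 lookahead=( remaining=[( ( num ) + id ) $]
Step 10: shift (. Stack=[T / (] ptr=5 lookahead=( remaining=[( num ) + id ) $]
Step 11: shift (. Stack=[T / ( (] ptr=6 lookahead=num remaining=[num ) + id ) $]
Step 12: shift num. Stack=[T / ( ( num] ptr=7 lookahead=) remaining=[) + id ) $]
Step 13: reduce F->num. Stack=[T / ( ( F] ptr=7 lookahead=) remaining=[) + id ) $]
Step 14: reduce T->F. Stack=[T / ( ( T] ptr=7 lookahead=) remaining=[) + id ) $]
Step 15: reduce E->T. Stack=[T / ( ( E] ptr=7 lookahead=) remaining=[) + id ) $]
Step 16: shift ). Stack=[T / ( ( E )] ptr=8 lookahead=+ remaining=[+ id ) $]
Step 17: reduce F->( E ). Stack=[T / ( F] ptr=8 lookahead=+ remaining=[+ id ) $]
Step 18: reduce T->F. Stack=[T / ( T] ptr=8 lookahead=+ remaining=[+ id ) $]
Step 19: reduce E->T. Stack=[T / ( E] ptr=8 lookahead=+ remaining=[+ id ) $]
Step 20: shift +. Stack=[T / ( E +] ptr=9 lookahead=id remaining=[id ) $]
Step 21: shift id. Stack=[T / ( E + id] ptr=10 lookahead=) remaining=[) $]
Step 22: reduce F->id. Stack=[T / ( E + F] ptr=10 lookahead=) remaining=[) $]
Step 23: reduce T->F. Stack=[T / ( E + T] ptr=10 lookahead=) remaining=[) $]
Step 24: reduce E->E + T. Stack=[T / ( E] ptr=10 lookahead=) remaining=[) $]
Step 25: shift ). Stack=[T / ( E )] ptr=11 lookahead=$ remaining=[$]
Step 26: reduce F->( E ). Stack=[T / F] ptr=11 lookahead=$ remaining=[$]
Step 27: reduce T->T / F. Stack=[T] ptr=11 lookahead=$ remaining=[$]
Step 28: reduce E->T. Stack=[E] ptr=11 lookahead=$ remaining=[$]
Step 29: accept. Stack=[E] ptr=11 lookahead=$ remaining=[$]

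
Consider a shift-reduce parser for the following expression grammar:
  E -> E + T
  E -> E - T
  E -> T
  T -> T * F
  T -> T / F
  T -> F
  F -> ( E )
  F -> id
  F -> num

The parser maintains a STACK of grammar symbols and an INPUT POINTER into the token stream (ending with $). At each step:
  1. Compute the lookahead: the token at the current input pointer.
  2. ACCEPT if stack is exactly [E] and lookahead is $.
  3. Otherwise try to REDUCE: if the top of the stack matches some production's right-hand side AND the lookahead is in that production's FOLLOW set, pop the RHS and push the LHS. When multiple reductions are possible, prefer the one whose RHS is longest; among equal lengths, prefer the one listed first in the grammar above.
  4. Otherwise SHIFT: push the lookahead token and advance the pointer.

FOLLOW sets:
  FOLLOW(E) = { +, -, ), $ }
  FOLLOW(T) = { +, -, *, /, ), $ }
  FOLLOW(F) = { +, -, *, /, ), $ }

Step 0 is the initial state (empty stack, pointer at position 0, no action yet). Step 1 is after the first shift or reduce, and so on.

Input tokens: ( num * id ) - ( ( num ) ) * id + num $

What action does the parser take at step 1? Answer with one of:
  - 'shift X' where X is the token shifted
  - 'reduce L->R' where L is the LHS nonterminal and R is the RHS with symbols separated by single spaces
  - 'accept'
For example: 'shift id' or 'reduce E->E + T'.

Answer: shift (

Derivation:
Step 1: shift (. Stack=[(] ptr=1 lookahead=num remaining=[num * id ) - ( ( num ) ) * id + num $]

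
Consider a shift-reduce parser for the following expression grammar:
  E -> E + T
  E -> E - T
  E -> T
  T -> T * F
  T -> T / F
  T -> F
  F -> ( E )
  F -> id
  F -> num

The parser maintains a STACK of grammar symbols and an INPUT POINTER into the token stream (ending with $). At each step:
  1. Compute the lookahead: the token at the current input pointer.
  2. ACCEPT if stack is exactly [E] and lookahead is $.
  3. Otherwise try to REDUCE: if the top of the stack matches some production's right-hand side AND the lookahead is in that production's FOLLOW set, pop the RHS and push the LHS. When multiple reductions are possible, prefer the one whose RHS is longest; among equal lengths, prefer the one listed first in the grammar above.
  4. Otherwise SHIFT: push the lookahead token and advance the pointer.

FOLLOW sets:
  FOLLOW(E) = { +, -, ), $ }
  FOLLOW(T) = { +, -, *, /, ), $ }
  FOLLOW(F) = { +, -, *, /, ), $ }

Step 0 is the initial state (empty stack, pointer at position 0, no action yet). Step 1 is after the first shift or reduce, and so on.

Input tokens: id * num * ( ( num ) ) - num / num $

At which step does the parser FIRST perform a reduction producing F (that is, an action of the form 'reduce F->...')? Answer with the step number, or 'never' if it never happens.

Step 1: shift id. Stack=[id] ptr=1 lookahead=* remaining=[* num * ( ( num ) ) - num / num $]
Step 2: reduce F->id. Stack=[F] ptr=1 lookahead=* remaining=[* num * ( ( num ) ) - num / num $]

Answer: 2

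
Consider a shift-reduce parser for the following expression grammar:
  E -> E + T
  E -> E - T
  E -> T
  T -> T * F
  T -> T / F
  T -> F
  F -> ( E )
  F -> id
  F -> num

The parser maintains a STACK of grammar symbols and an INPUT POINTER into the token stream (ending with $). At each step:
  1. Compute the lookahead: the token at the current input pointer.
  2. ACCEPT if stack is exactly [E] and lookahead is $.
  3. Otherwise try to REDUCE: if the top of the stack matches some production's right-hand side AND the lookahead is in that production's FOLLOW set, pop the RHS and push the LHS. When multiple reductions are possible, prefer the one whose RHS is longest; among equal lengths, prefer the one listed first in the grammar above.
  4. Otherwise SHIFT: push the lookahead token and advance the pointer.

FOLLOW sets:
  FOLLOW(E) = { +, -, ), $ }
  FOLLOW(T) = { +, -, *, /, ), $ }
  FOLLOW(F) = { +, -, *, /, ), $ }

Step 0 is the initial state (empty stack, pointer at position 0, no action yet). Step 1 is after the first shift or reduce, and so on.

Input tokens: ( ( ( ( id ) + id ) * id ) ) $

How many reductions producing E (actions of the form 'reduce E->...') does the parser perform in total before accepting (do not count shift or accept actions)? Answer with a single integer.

Answer: 6

Derivation:
Step 1: shift (. Stack=[(] ptr=1 lookahead=( remaining=[( ( ( id ) + id ) * id ) ) $]
Step 2: shift (. Stack=[( (] ptr=2 lookahead=( remaining=[( ( id ) + id ) * id ) ) $]
Step 3: shift (. Stack=[( ( (] ptr=3 lookahead=( remaining=[( id ) + id ) * id ) ) $]
Step 4: shift (. Stack=[( ( ( (] ptr=4 lookahead=id remaining=[id ) + id ) * id ) ) $]
Step 5: shift id. Stack=[( ( ( ( id] ptr=5 lookahead=) remaining=[) + id ) * id ) ) $]
Step 6: reduce F->id. Stack=[( ( ( ( F] ptr=5 lookahead=) remaining=[) + id ) * id ) ) $]
Step 7: reduce T->F. Stack=[( ( ( ( T] ptr=5 lookahead=) remaining=[) + id ) * id ) ) $]
Step 8: reduce E->T. Stack=[( ( ( ( E] ptr=5 lookahead=) remaining=[) + id ) * id ) ) $]
Step 9: shift ). Stack=[( ( ( ( E )] ptr=6 lookahead=+ remaining=[+ id ) * id ) ) $]
Step 10: reduce F->( E ). Stack=[( ( ( F] ptr=6 lookahead=+ remaining=[+ id ) * id ) ) $]
Step 11: reduce T->F. Stack=[( ( ( T] ptr=6 lookahead=+ remaining=[+ id ) * id ) ) $]
Step 12: reduce E->T. Stack=[( ( ( E] ptr=6 lookahead=+ remaining=[+ id ) * id ) ) $]
Step 13: shift +. Stack=[( ( ( E +] ptr=7 lookahead=id remaining=[id ) * id ) ) $]
Step 14: shift id. Stack=[( ( ( E + id] ptr=8 lookahead=) remaining=[) * id ) ) $]
Step 15: reduce F->id. Stack=[( ( ( E + F] ptr=8 lookahead=) remaining=[) * id ) ) $]
Step 16: reduce T->F. Stack=[( ( ( E + T] ptr=8 lookahead=) remaining=[) * id ) ) $]
Step 17: reduce E->E + T. Stack=[( ( ( E] ptr=8 lookahead=) remaining=[) * id ) ) $]
Step 18: shift ). Stack=[( ( ( E )] ptr=9 lookahead=* remaining=[* id ) ) $]
Step 19: reduce F->( E ). Stack=[( ( F] ptr=9 lookahead=* remaining=[* id ) ) $]
Step 20: reduce T->F. Stack=[( ( T] ptr=9 lookahead=* remaining=[* id ) ) $]
Step 21: shift *. Stack=[( ( T *] ptr=10 lookahead=id remaining=[id ) ) $]
Step 22: shift id. Stack=[( ( T * id] ptr=11 lookahead=) remaining=[) ) $]
Step 23: reduce F->id. Stack=[( ( T * F] ptr=11 lookahead=) remaining=[) ) $]
Step 24: reduce T->T * F. Stack=[( ( T] ptr=11 lookahead=) remaining=[) ) $]
Step 25: reduce E->T. Stack=[( ( E] ptr=11 lookahead=) remaining=[) ) $]
Step 26: shift ). Stack=[( ( E )] ptr=12 lookahead=) remaining=[) $]
Step 27: reduce F->( E ). Stack=[( F] ptr=12 lookahead=) remaining=[) $]
Step 28: reduce T->F. Stack=[( T] ptr=12 lookahead=) remaining=[) $]
Step 29: reduce E->T. Stack=[( E] ptr=12 lookahead=) remaining=[) $]
Step 30: shift ). Stack=[( E )] ptr=13 lookahead=$ remaining=[$]
Step 31: reduce F->( E ). Stack=[F] ptr=13 lookahead=$ remaining=[$]
Step 32: reduce T->F. Stack=[T] ptr=13 lookahead=$ remaining=[$]
Step 33: reduce E->T. Stack=[E] ptr=13 lookahead=$ remaining=[$]
Step 34: accept. Stack=[E] ptr=13 lookahead=$ remaining=[$]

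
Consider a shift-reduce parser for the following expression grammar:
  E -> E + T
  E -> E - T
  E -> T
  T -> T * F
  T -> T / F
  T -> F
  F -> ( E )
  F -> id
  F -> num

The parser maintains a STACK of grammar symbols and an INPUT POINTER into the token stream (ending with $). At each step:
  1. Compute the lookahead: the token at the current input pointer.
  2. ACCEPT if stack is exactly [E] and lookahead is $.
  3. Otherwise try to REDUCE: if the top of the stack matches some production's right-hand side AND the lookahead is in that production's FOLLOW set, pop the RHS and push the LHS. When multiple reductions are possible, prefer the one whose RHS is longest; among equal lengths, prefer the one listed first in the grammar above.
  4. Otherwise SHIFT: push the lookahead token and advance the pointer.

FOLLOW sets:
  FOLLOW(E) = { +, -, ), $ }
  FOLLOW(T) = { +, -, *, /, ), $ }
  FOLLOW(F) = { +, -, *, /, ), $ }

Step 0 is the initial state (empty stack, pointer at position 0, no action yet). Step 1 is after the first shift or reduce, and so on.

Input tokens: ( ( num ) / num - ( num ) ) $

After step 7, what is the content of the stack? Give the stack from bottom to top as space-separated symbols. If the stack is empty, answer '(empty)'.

Step 1: shift (. Stack=[(] ptr=1 lookahead=( remaining=[( num ) / num - ( num ) ) $]
Step 2: shift (. Stack=[( (] ptr=2 lookahead=num remaining=[num ) / num - ( num ) ) $]
Step 3: shift num. Stack=[( ( num] ptr=3 lookahead=) remaining=[) / num - ( num ) ) $]
Step 4: reduce F->num. Stack=[( ( F] ptr=3 lookahead=) remaining=[) / num - ( num ) ) $]
Step 5: reduce T->F. Stack=[( ( T] ptr=3 lookahead=) remaining=[) / num - ( num ) ) $]
Step 6: reduce E->T. Stack=[( ( E] ptr=3 lookahead=) remaining=[) / num - ( num ) ) $]
Step 7: shift ). Stack=[( ( E )] ptr=4 lookahead=/ remaining=[/ num - ( num ) ) $]

Answer: ( ( E )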